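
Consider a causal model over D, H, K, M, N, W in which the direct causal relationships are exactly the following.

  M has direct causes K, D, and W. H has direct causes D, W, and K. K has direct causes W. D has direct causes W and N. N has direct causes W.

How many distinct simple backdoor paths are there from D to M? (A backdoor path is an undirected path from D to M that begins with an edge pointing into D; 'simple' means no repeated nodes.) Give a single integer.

6

A backdoor path from D to M is any simple undirected path whose first edge points into D (i.e. leaves D via a parent).
Parents of D: {N, W}.
Enumerating:
  P1: D <- W -> K -> M
  P2: D <- W -> M
  P3: D <- W -> H <- K -> M
  P4: D <- N <- W -> K -> M
  P5: D <- N <- W -> M
  P6: D <- N <- W -> H <- K -> M
That exhausts the simple backdoor paths. Count: 6.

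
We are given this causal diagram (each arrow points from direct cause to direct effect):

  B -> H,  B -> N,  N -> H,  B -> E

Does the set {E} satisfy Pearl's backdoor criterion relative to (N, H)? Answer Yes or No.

No

Backdoor paths from N to H (paths whose first edge points into N):
  P1: N <- B -> H
Condition 1 (no descendant of N in the set): holds — descendants of N are {H}; none are in {E}.
Condition 2 (every backdoor path blocked by {E}):
  P1: open — no interior node is in the conditioning set.
{E} does not satisfy the backdoor criterion.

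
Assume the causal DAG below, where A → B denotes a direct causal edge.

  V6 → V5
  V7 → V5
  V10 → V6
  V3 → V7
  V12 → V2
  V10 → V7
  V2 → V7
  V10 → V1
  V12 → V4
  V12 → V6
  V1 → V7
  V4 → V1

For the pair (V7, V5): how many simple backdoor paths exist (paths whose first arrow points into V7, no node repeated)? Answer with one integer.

6

A backdoor path from V7 to V5 is any simple undirected path whose first edge points into V7 (i.e. leaves V7 via a parent).
Parents of V7: {V1, V10, V2, V3}.
Enumerating:
  P1: V7 <- V10 -> V6 -> V5
  P2: V7 <- V10 -> V1 <- V4 <- V12 -> V6 -> V5
  P3: V7 <- V2 <- V12 -> V4 -> V1 <- V10 -> V6 -> V5
  P4: V7 <- V2 <- V12 -> V6 -> V5
  P5: V7 <- V1 <- V10 -> V6 -> V5
  P6: V7 <- V1 <- V4 <- V12 -> V6 -> V5
That exhausts the simple backdoor paths. Count: 6.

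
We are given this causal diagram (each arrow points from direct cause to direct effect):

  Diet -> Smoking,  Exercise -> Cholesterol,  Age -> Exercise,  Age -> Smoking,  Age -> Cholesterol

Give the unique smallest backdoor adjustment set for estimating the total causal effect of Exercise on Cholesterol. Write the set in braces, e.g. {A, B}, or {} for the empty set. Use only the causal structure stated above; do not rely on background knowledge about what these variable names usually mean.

{Age}

Variables eligible for adjustment (non-descendants of Exercise, excluding Exercise and Cholesterol): {Age, Diet, Smoking}.
Backdoor paths from Exercise to Cholesterol:
  P1: Exercise <- Age -> Cholesterol
The empty set is not sufficient: P1 (Exercise <- Age -> Cholesterol) has no collider blocking it and no conditioned non-collider, so it is open.
Try {Age}:
  P1: blocked at fork node Age ∈ conditioning set.
{Age} contains no descendant of Exercise and blocks every backdoor path.
No other singleton works — e.g. {Diet} leaves P1 open — so {Age} is the unique smallest valid adjustment set.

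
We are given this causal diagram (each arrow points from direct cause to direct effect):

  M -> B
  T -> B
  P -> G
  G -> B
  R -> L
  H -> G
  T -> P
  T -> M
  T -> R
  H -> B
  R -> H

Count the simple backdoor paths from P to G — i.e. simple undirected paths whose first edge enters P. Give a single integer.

6

A backdoor path from P to G is any simple undirected path whose first edge points into P (i.e. leaves P via a parent).
Parents of P: {T}.
Enumerating:
  P1: P <- T -> R -> H -> G
  P2: P <- T -> R -> H -> B <- G
  P3: P <- T -> M -> B <- H -> G
  P4: P <- T -> M -> B <- G
  P5: P <- T -> B <- H -> G
  P6: P <- T -> B <- G
That exhausts the simple backdoor paths. Count: 6.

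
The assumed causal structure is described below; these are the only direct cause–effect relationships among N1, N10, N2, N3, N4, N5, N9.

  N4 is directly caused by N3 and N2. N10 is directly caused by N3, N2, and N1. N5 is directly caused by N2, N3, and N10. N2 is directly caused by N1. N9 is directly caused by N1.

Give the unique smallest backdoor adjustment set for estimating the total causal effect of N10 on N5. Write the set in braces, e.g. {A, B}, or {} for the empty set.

{N2, N3}

Variables eligible for adjustment (non-descendants of N10, excluding N10 and N5): {N1, N2, N3, N4, N9}.
Backdoor paths from N10 to N5:
  P1: N10 <- N1 -> N2 -> N5
  P2: N10 <- N1 -> N2 -> N4 <- N3 -> N5
  P3: N10 <- N2 -> N5
  P4: N10 <- N2 -> N4 <- N3 -> N5
  P5: N10 <- N3 -> N5
  P6: N10 <- N3 -> N4 <- N2 -> N5
The empty set is not sufficient: P1 (N10 <- N1 -> N2 -> N5) has no collider blocking it and no conditioned non-collider, so it is open.
Try {N2, N3}:
  P1: blocked at chain node N2 ∈ conditioning set.
  P2: blocked at chain node N2 ∈ conditioning set.
  P3: blocked at fork node N2 ∈ conditioning set.
  P4: blocked at fork node N2 ∈ conditioning set.
  P5: blocked at fork node N3 ∈ conditioning set.
  P6: blocked at fork node N3 ∈ conditioning set.
{N2, N3} contains no descendant of N10 and blocks every backdoor path.
Every element of {N2, N3} is needed (dropping N2 leaves P1 open; dropping N3 leaves P5 open), so no proper subset is valid.
Among all size-2 subsets of the eligible variables, only {N2, N3} blocks every backdoor path, so it is the unique smallest valid adjustment set.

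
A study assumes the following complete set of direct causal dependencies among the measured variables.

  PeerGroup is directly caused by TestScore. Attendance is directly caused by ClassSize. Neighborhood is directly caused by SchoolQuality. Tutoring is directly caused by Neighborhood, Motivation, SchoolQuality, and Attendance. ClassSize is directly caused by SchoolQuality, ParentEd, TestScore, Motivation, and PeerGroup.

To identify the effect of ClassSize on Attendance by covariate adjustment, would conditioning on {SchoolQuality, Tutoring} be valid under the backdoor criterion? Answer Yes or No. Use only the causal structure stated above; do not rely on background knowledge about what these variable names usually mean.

No

Backdoor paths from ClassSize to Attendance (paths whose first edge points into ClassSize):
  P1: ClassSize <- Motivation -> Tutoring <- Attendance
  P2: ClassSize <- SchoolQuality -> Neighborhood -> Tutoring <- Attendance
  P3: ClassSize <- SchoolQuality -> Tutoring <- Attendance
Condition 1 (no descendant of ClassSize in the set): FAILS — Tutoring is a descendant of ClassSize.
Condition 2 (every backdoor path blocked by {SchoolQuality, Tutoring}):
  P1: open — collider(s) Tutoring are conditioned on (or have a conditioned descendant) and no non-collider on the path is in the set.
  P2: blocked at fork node SchoolQuality ∈ conditioning set.
  P3: blocked at fork node SchoolQuality ∈ conditioning set.
{SchoolQuality, Tutoring} does not satisfy the backdoor criterion.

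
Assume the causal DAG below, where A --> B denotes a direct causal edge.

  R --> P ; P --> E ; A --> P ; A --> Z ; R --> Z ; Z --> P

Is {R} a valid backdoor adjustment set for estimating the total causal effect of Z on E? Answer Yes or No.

Backdoor paths from Z to E (paths whose first edge points into Z):
  P1: Z <- R -> P -> E
  P2: Z <- A -> P -> E
Condition 1 (no descendant of Z in the set): holds — descendants of Z are {E, P}; none are in {R}.
Condition 2 (every backdoor path blocked by {R}):
  P1: blocked at fork node R ∈ conditioning set.
  P2: open — no interior node is in the conditioning set.
{R} does not satisfy the backdoor criterion.

No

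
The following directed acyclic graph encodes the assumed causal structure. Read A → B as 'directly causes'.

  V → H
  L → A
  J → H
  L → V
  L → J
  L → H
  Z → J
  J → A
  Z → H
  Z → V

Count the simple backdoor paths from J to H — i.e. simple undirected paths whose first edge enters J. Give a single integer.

6

A backdoor path from J to H is any simple undirected path whose first edge points into J (i.e. leaves J via a parent).
Parents of J: {L, Z}.
Enumerating:
  P1: J <- Z -> V <- L -> H
  P2: J <- Z -> V -> H
  P3: J <- Z -> H
  P4: J <- L -> V <- Z -> H
  P5: J <- L -> V -> H
  P6: J <- L -> H
That exhausts the simple backdoor paths. Count: 6.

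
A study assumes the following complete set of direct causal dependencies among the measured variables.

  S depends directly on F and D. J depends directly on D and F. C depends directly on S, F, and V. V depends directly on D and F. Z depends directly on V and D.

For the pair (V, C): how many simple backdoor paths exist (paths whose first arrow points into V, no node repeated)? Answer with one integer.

7

A backdoor path from V to C is any simple undirected path whose first edge points into V (i.e. leaves V via a parent).
Parents of V: {D, F}.
Enumerating:
  P1: V <- D -> S <- F -> C
  P2: V <- D -> S -> C
  P3: V <- D -> J <- F -> S -> C
  P4: V <- D -> J <- F -> C
  P5: V <- F -> S -> C
  P6: V <- F -> C
  P7: V <- F -> J <- D -> S -> C
That exhausts the simple backdoor paths. Count: 7.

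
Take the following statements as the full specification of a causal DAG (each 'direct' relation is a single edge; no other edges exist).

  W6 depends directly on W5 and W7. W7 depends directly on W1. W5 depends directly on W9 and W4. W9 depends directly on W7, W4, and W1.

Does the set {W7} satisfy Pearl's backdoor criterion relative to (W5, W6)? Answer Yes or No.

Backdoor paths from W5 to W6 (paths whose first edge points into W5):
  P1: W5 <- W4 -> W9 <- W1 -> W7 -> W6
  P2: W5 <- W4 -> W9 <- W7 -> W6
  P3: W5 <- W9 <- W1 -> W7 -> W6
  P4: W5 <- W9 <- W7 -> W6
Condition 1 (no descendant of W5 in the set): holds — descendants of W5 are {W6}; none are in {W7}.
Condition 2 (every backdoor path blocked by {W7}):
  P1: blocked at collider W9 (neither it nor any descendant is in the conditioning set).
  P2: blocked at collider W9 (neither it nor any descendant is in the conditioning set).
  P3: blocked at chain node W7 ∈ conditioning set.
  P4: blocked at fork node W7 ∈ conditioning set.
{W7} satisfies the backdoor criterion.

Yes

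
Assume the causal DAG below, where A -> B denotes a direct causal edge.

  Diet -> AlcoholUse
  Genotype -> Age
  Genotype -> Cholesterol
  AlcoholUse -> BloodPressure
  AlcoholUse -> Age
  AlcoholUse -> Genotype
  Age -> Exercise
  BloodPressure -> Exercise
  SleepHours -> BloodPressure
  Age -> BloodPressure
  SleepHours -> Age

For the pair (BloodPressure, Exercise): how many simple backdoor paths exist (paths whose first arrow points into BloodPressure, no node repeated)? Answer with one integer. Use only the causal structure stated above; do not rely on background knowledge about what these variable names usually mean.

A backdoor path from BloodPressure to Exercise is any simple undirected path whose first edge points into BloodPressure (i.e. leaves BloodPressure via a parent).
Parents of BloodPressure: {Age, AlcoholUse, SleepHours}.
Enumerating:
  P1: BloodPressure <- AlcoholUse -> Genotype -> Age -> Exercise
  P2: BloodPressure <- AlcoholUse -> Age -> Exercise
  P3: BloodPressure <- SleepHours -> Age -> Exercise
  P4: BloodPressure <- Age -> Exercise
That exhausts the simple backdoor paths. Count: 4.

4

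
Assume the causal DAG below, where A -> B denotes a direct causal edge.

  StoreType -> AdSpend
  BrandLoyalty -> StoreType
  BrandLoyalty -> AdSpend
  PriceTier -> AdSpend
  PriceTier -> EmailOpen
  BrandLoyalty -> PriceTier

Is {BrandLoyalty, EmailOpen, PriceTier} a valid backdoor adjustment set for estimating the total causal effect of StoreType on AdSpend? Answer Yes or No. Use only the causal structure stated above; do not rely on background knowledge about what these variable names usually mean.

Backdoor paths from StoreType to AdSpend (paths whose first edge points into StoreType):
  P1: StoreType <- BrandLoyalty -> PriceTier -> AdSpend
  P2: StoreType <- BrandLoyalty -> AdSpend
Condition 1 (no descendant of StoreType in the set): holds — descendants of StoreType are {AdSpend}; none are in {BrandLoyalty, EmailOpen, PriceTier}.
Condition 2 (every backdoor path blocked by {BrandLoyalty, EmailOpen, PriceTier}):
  P1: blocked at fork node BrandLoyalty ∈ conditioning set.
  P2: blocked at fork node BrandLoyalty ∈ conditioning set.
{BrandLoyalty, EmailOpen, PriceTier} satisfies the backdoor criterion.

Yes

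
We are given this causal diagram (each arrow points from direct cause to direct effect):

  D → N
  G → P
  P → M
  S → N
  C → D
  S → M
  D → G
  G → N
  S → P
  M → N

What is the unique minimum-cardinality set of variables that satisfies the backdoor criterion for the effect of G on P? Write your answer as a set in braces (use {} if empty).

Variables eligible for adjustment (non-descendants of G, excluding G and P): {C, D, S}.
Backdoor paths from G to P:
  P1: G <- D -> N <- S -> P
  P2: G <- D -> N <- S -> M <- P
  P3: G <- D -> N <- M <- S -> P
  P4: G <- D -> N <- M <- P
Each backdoor path contains an unconditioned collider, so every path is already blocked with the empty conditioning set:
  P1: blocked at collider N (neither it nor any descendant is in the conditioning set).
  P2: blocked at collider N (neither it nor any descendant is in the conditioning set).
  P3: blocked at collider N (neither it nor any descendant is in the conditioning set).
  P4: blocked at collider N (neither it nor any descendant is in the conditioning set).
The empty set is therefore the unique smallest valid set.

{}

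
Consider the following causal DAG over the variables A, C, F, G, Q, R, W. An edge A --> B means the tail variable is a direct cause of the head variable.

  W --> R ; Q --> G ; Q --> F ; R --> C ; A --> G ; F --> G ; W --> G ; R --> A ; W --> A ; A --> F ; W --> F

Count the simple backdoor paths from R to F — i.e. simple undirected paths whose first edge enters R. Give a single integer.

7

A backdoor path from R to F is any simple undirected path whose first edge points into R (i.e. leaves R via a parent).
Parents of R: {W}.
Enumerating:
  P1: R <- W -> A -> F
  P2: R <- W -> A -> G <- Q -> F
  P3: R <- W -> A -> G <- F
  P4: R <- W -> F
  P5: R <- W -> G <- A -> F
  P6: R <- W -> G <- Q -> F
  P7: R <- W -> G <- F
That exhausts the simple backdoor paths. Count: 7.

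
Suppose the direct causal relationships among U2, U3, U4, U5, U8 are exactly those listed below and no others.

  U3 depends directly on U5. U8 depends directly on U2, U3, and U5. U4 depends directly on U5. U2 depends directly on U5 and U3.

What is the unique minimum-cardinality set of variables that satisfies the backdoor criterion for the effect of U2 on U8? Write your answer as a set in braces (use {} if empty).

{U3, U5}

Variables eligible for adjustment (non-descendants of U2, excluding U2 and U8): {U3, U4, U5}.
Backdoor paths from U2 to U8:
  P1: U2 <- U5 -> U3 -> U8
  P2: U2 <- U5 -> U8
  P3: U2 <- U3 <- U5 -> U8
  P4: U2 <- U3 -> U8
The empty set is not sufficient: P1 (U2 <- U5 -> U3 -> U8) has no collider blocking it and no conditioned non-collider, so it is open.
Try {U3, U5}:
  P1: blocked at fork node U5 ∈ conditioning set.
  P2: blocked at fork node U5 ∈ conditioning set.
  P3: blocked at chain node U3 ∈ conditioning set.
  P4: blocked at fork node U3 ∈ conditioning set.
{U3, U5} contains no descendant of U2 and blocks every backdoor path.
Every element of {U3, U5} is needed (dropping U3 leaves P4 open; dropping U5 leaves P2 open), so no proper subset is valid.
Among all size-2 subsets of the eligible variables, only {U3, U5} blocks every backdoor path, so it is the unique smallest valid adjustment set.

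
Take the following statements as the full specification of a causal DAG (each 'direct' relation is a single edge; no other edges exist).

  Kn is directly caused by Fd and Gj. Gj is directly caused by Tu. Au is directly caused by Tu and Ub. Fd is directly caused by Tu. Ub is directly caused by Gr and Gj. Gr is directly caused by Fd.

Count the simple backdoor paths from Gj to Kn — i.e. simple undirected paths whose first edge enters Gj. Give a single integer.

2

A backdoor path from Gj to Kn is any simple undirected path whose first edge points into Gj (i.e. leaves Gj via a parent).
Parents of Gj: {Tu}.
Enumerating:
  P1: Gj <- Tu -> Fd -> Kn
  P2: Gj <- Tu -> Au <- Ub <- Gr <- Fd -> Kn
That exhausts the simple backdoor paths. Count: 2.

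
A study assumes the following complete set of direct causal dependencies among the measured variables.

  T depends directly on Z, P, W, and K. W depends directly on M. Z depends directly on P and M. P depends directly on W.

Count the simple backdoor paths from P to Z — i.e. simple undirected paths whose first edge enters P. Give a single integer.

2

A backdoor path from P to Z is any simple undirected path whose first edge points into P (i.e. leaves P via a parent).
Parents of P: {W}.
Enumerating:
  P1: P <- W <- M -> Z
  P2: P <- W -> T <- Z
That exhausts the simple backdoor paths. Count: 2.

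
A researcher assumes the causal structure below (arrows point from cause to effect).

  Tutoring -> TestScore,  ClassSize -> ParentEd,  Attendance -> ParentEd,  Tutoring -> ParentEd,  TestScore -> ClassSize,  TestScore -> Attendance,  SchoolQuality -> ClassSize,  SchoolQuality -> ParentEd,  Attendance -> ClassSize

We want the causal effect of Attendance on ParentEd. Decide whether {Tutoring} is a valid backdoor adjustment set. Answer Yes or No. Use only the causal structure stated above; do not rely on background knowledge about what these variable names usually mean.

Backdoor paths from Attendance to ParentEd (paths whose first edge points into Attendance):
  P1: Attendance <- TestScore <- Tutoring -> ParentEd
  P2: Attendance <- TestScore -> ClassSize <- SchoolQuality -> ParentEd
  P3: Attendance <- TestScore -> ClassSize -> ParentEd
Condition 1 (no descendant of Attendance in the set): holds — descendants of Attendance are {ClassSize, ParentEd}; none are in {Tutoring}.
Condition 2 (every backdoor path blocked by {Tutoring}):
  P1: blocked at fork node Tutoring ∈ conditioning set.
  P2: blocked at collider ClassSize (neither it nor any descendant is in the conditioning set).
  P3: open — no interior node is in the conditioning set.
{Tutoring} does not satisfy the backdoor criterion.

No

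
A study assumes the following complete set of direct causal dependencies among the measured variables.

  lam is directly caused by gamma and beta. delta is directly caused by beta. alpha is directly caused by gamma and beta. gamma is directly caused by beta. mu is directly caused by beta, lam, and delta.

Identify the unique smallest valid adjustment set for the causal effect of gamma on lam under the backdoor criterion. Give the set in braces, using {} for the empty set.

Variables eligible for adjustment (non-descendants of gamma, excluding gamma and lam): {beta, delta}.
Backdoor paths from gamma to lam:
  P1: gamma <- beta -> delta -> mu <- lam
  P2: gamma <- beta -> lam
  P3: gamma <- beta -> mu <- lam
The empty set is not sufficient: P2 (gamma <- beta -> lam) has no collider blocking it and no conditioned non-collider, so it is open.
Try {beta}:
  P1: blocked at fork node beta ∈ conditioning set.
  P2: blocked at fork node beta ∈ conditioning set.
  P3: blocked at fork node beta ∈ conditioning set.
{beta} contains no descendant of gamma and blocks every backdoor path.
No other singleton works — e.g. {delta} leaves P2 open — so {beta} is the unique smallest valid adjustment set.

{beta}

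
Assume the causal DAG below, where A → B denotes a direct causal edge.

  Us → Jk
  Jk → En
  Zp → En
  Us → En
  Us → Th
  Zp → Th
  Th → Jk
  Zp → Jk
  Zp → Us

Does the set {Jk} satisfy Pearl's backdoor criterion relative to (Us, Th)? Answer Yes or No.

No

Backdoor paths from Us to Th (paths whose first edge points into Us):
  P1: Us <- Zp -> Th
  P2: Us <- Zp -> Jk <- Th
  P3: Us <- Zp -> En <- Jk <- Th
Condition 1 (no descendant of Us in the set): FAILS — Jk is a descendant of Us.
Condition 2 (every backdoor path blocked by {Jk}):
  P1: open — no interior node is in the conditioning set.
  P2: open — collider(s) Jk are conditioned on (or have a conditioned descendant) and no non-collider on the path is in the set.
  P3: blocked at collider En (neither it nor any descendant is in the conditioning set).
{Jk} does not satisfy the backdoor criterion.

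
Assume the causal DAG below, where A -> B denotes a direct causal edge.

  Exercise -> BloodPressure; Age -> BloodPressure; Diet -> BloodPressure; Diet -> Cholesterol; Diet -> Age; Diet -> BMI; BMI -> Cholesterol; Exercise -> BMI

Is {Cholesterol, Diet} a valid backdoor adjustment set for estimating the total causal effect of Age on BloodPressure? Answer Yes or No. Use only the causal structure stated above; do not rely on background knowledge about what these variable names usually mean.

Backdoor paths from Age to BloodPressure (paths whose first edge points into Age):
  P1: Age <- Diet -> BMI <- Exercise -> BloodPressure
  P2: Age <- Diet -> BloodPressure
  P3: Age <- Diet -> Cholesterol <- BMI <- Exercise -> BloodPressure
Condition 1 (no descendant of Age in the set): holds — descendants of Age are {BloodPressure}; none are in {Cholesterol, Diet}.
Condition 2 (every backdoor path blocked by {Cholesterol, Diet}):
  P1: blocked at fork node Diet ∈ conditioning set.
  P2: blocked at fork node Diet ∈ conditioning set.
  P3: blocked at fork node Diet ∈ conditioning set.
{Cholesterol, Diet} satisfies the backdoor criterion.

Yes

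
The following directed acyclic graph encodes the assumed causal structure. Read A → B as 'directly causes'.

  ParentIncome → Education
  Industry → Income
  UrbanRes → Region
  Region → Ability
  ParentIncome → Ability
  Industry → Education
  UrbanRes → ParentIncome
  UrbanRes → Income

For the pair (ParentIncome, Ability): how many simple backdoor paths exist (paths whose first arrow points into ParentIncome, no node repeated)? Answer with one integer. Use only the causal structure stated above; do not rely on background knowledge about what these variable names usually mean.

A backdoor path from ParentIncome to Ability is any simple undirected path whose first edge points into ParentIncome (i.e. leaves ParentIncome via a parent).
Parents of ParentIncome: {UrbanRes}.
Enumerating:
  P1: ParentIncome <- UrbanRes -> Region -> Ability
That exhausts the simple backdoor paths. Count: 1.

1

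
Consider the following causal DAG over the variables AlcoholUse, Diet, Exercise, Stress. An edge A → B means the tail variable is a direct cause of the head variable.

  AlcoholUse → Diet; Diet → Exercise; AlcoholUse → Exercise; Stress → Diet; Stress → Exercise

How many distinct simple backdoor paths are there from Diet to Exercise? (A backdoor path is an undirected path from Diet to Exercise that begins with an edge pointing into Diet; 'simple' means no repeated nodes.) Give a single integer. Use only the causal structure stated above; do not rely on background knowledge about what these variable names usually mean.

A backdoor path from Diet to Exercise is any simple undirected path whose first edge points into Diet (i.e. leaves Diet via a parent).
Parents of Diet: {AlcoholUse, Stress}.
Enumerating:
  P1: Diet <- Stress -> Exercise
  P2: Diet <- AlcoholUse -> Exercise
That exhausts the simple backdoor paths. Count: 2.

2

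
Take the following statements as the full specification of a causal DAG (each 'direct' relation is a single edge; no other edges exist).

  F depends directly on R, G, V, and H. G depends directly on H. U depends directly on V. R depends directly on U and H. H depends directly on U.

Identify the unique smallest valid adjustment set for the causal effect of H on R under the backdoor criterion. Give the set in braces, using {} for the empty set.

{U}

Variables eligible for adjustment (non-descendants of H, excluding H and R): {U, V}.
Backdoor paths from H to R:
  P1: H <- U <- V -> F <- R
  P2: H <- U -> R
The empty set is not sufficient: P2 (H <- U -> R) has no collider blocking it and no conditioned non-collider, so it is open.
Try {U}:
  P1: blocked at chain node U ∈ conditioning set.
  P2: blocked at fork node U ∈ conditioning set.
{U} contains no descendant of H and blocks every backdoor path.
No other singleton works — e.g. {V} leaves P2 open — so {U} is the unique smallest valid adjustment set.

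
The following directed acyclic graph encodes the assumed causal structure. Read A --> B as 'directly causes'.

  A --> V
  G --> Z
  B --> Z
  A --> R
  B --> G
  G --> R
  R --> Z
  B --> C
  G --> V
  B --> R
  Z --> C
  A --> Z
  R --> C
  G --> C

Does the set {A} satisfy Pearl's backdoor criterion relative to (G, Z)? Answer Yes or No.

Backdoor paths from G to Z (paths whose first edge points into G):
  P1: G <- B -> R <- A -> Z
  P2: G <- B -> R -> Z
  P3: G <- B -> R -> C <- Z
  P4: G <- B -> Z
  P5: G <- B -> C <- R <- A -> Z
  P6: G <- B -> C <- R -> Z
  P7: G <- B -> C <- Z
Condition 1 (no descendant of G in the set): holds — descendants of G are {C, R, V, Z}; none are in {A}.
Condition 2 (every backdoor path blocked by {A}):
  P1: blocked at collider R (neither it nor any descendant is in the conditioning set).
  P2: open — no interior node is in the conditioning set.
  P3: blocked at collider C (neither it nor any descendant is in the conditioning set).
  P4: open — no interior node is in the conditioning set.
  P5: blocked at collider C (neither it nor any descendant is in the conditioning set).
  P6: blocked at collider C (neither it nor any descendant is in the conditioning set).
  P7: blocked at collider C (neither it nor any descendant is in the conditioning set).
{A} does not satisfy the backdoor criterion.

No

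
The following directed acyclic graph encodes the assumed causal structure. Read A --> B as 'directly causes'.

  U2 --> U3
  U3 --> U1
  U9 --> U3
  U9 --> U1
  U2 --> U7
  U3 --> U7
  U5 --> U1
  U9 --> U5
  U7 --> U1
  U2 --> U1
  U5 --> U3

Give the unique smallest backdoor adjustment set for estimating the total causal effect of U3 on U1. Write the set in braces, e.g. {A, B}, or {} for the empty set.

{U2, U5, U9}

Variables eligible for adjustment (non-descendants of U3, excluding U3 and U1): {U2, U5, U9}.
Backdoor paths from U3 to U1:
  P1: U3 <- U9 -> U5 -> U1
  P2: U3 <- U9 -> U1
  P3: U3 <- U2 -> U7 -> U1
  P4: U3 <- U2 -> U1
  P5: U3 <- U5 <- U9 -> U1
  P6: U3 <- U5 -> U1
The empty set is not sufficient: P1 (U3 <- U9 -> U5 -> U1) has no collider blocking it and no conditioned non-collider, so it is open.
Try {U2, U5, U9}:
  P1: blocked at fork node U9 ∈ conditioning set.
  P2: blocked at fork node U9 ∈ conditioning set.
  P3: blocked at fork node U2 ∈ conditioning set.
  P4: blocked at fork node U2 ∈ conditioning set.
  P5: blocked at chain node U5 ∈ conditioning set.
  P6: blocked at fork node U5 ∈ conditioning set.
{U2, U5, U9} contains no descendant of U3 and blocks every backdoor path.
Every element of {U2, U5, U9} is needed (dropping U2 leaves P3 open; dropping U5 leaves P6 open; dropping U9 leaves P2 open), so no proper subset is valid.
Among all size-3 subsets of the eligible variables, only {U2, U5, U9} blocks every backdoor path, so it is the unique smallest valid adjustment set.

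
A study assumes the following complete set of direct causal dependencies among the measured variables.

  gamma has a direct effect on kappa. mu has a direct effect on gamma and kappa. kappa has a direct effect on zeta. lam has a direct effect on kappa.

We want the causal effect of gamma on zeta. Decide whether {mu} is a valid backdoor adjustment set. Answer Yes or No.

Yes

Backdoor paths from gamma to zeta (paths whose first edge points into gamma):
  P1: gamma <- mu -> kappa -> zeta
Condition 1 (no descendant of gamma in the set): holds — descendants of gamma are {kappa, zeta}; none are in {mu}.
Condition 2 (every backdoor path blocked by {mu}):
  P1: blocked at fork node mu ∈ conditioning set.
{mu} satisfies the backdoor criterion.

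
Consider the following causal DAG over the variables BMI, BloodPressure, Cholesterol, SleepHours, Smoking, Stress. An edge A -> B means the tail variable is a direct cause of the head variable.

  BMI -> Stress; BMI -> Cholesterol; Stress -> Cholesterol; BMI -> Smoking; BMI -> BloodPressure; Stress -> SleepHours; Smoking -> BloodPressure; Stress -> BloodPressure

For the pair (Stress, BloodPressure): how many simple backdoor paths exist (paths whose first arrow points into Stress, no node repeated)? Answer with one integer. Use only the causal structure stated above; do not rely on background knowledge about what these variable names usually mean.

2

A backdoor path from Stress to BloodPressure is any simple undirected path whose first edge points into Stress (i.e. leaves Stress via a parent).
Parents of Stress: {BMI}.
Enumerating:
  P1: Stress <- BMI -> Smoking -> BloodPressure
  P2: Stress <- BMI -> BloodPressure
That exhausts the simple backdoor paths. Count: 2.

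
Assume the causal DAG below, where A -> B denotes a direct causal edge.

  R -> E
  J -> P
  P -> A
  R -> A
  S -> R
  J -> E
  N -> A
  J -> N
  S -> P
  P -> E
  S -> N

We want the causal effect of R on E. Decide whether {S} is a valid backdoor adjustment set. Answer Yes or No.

Yes

Backdoor paths from R to E (paths whose first edge points into R):
  P1: R <- S -> P <- J -> E
  P2: R <- S -> P -> A <- N <- J -> E
  P3: R <- S -> P -> E
  P4: R <- S -> N <- J -> P -> E
  P5: R <- S -> N <- J -> E
  P6: R <- S -> N -> A <- P <- J -> E
  P7: R <- S -> N -> A <- P -> E
Condition 1 (no descendant of R in the set): holds — descendants of R are {A, E}; none are in {S}.
Condition 2 (every backdoor path blocked by {S}):
  P1: blocked at fork node S ∈ conditioning set.
  P2: blocked at fork node S ∈ conditioning set.
  P3: blocked at fork node S ∈ conditioning set.
  P4: blocked at fork node S ∈ conditioning set.
  P5: blocked at fork node S ∈ conditioning set.
  P6: blocked at fork node S ∈ conditioning set.
  P7: blocked at fork node S ∈ conditioning set.
{S} satisfies the backdoor criterion.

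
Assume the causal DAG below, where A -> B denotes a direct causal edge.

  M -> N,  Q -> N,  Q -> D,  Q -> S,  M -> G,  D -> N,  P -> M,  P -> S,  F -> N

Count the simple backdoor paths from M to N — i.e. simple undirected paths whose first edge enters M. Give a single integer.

2

A backdoor path from M to N is any simple undirected path whose first edge points into M (i.e. leaves M via a parent).
Parents of M: {P}.
Enumerating:
  P1: M <- P -> S <- Q -> D -> N
  P2: M <- P -> S <- Q -> N
That exhausts the simple backdoor paths. Count: 2.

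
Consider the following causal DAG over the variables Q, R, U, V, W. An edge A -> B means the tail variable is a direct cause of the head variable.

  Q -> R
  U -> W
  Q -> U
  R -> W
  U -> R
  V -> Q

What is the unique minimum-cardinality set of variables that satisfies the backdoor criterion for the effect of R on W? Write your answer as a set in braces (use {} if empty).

{U}

Variables eligible for adjustment (non-descendants of R, excluding R and W): {Q, U, V}.
Backdoor paths from R to W:
  P1: R <- Q -> U -> W
  P2: R <- U -> W
The empty set is not sufficient: P1 (R <- Q -> U -> W) has no collider blocking it and no conditioned non-collider, so it is open.
Try {U}:
  P1: blocked at chain node U ∈ conditioning set.
  P2: blocked at fork node U ∈ conditioning set.
{U} contains no descendant of R and blocks every backdoor path.
No other singleton works — e.g. {V} leaves P1 open — so {U} is the unique smallest valid adjustment set.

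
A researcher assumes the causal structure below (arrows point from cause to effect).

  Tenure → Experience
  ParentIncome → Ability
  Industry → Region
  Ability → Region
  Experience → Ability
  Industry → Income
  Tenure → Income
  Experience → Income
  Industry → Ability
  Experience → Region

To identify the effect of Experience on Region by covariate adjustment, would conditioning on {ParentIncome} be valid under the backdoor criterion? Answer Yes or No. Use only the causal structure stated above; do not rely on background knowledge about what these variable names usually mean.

Backdoor paths from Experience to Region (paths whose first edge points into Experience):
  P1: Experience <- Tenure -> Income <- Industry -> Ability -> Region
  P2: Experience <- Tenure -> Income <- Industry -> Region
Condition 1 (no descendant of Experience in the set): holds — descendants of Experience are {Ability, Income, Region}; none are in {ParentIncome}.
Condition 2 (every backdoor path blocked by {ParentIncome}):
  P1: blocked at collider Income (neither it nor any descendant is in the conditioning set).
  P2: blocked at collider Income (neither it nor any descendant is in the conditioning set).
{ParentIncome} satisfies the backdoor criterion.

Yes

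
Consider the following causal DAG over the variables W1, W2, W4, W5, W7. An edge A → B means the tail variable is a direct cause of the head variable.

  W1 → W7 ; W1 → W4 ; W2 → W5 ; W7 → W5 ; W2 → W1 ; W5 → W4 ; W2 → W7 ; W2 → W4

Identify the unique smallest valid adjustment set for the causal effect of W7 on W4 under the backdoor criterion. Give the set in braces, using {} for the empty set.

Variables eligible for adjustment (non-descendants of W7, excluding W7 and W4): {W1, W2}.
Backdoor paths from W7 to W4:
  P1: W7 <- W2 -> W1 -> W4
  P2: W7 <- W2 -> W5 -> W4
  P3: W7 <- W2 -> W4
  P4: W7 <- W1 <- W2 -> W5 -> W4
  P5: W7 <- W1 <- W2 -> W4
  P6: W7 <- W1 -> W4
The empty set is not sufficient: P1 (W7 <- W2 -> W1 -> W4) has no collider blocking it and no conditioned non-collider, so it is open.
Try {W1, W2}:
  P1: blocked at fork node W2 ∈ conditioning set.
  P2: blocked at fork node W2 ∈ conditioning set.
  P3: blocked at fork node W2 ∈ conditioning set.
  P4: blocked at chain node W1 ∈ conditioning set.
  P5: blocked at chain node W1 ∈ conditioning set.
  P6: blocked at fork node W1 ∈ conditioning set.
{W1, W2} contains no descendant of W7 and blocks every backdoor path.
Every element of {W1, W2} is needed (dropping W1 leaves P6 open; dropping W2 leaves P2 open), so no proper subset is valid.
Among all size-2 subsets of the eligible variables, only {W1, W2} blocks every backdoor path, so it is the unique smallest valid adjustment set.

{W1, W2}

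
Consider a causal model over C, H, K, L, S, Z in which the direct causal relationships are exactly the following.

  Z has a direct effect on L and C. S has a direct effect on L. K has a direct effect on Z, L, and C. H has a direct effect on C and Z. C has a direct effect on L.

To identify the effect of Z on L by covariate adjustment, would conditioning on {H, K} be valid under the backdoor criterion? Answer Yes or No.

Yes

Backdoor paths from Z to L (paths whose first edge points into Z):
  P1: Z <- K -> C -> L
  P2: Z <- K -> L
  P3: Z <- H -> C <- K -> L
  P4: Z <- H -> C -> L
Condition 1 (no descendant of Z in the set): holds — descendants of Z are {C, L}; none are in {H, K}.
Condition 2 (every backdoor path blocked by {H, K}):
  P1: blocked at fork node K ∈ conditioning set.
  P2: blocked at fork node K ∈ conditioning set.
  P3: blocked at fork node H ∈ conditioning set.
  P4: blocked at fork node H ∈ conditioning set.
{H, K} satisfies the backdoor criterion.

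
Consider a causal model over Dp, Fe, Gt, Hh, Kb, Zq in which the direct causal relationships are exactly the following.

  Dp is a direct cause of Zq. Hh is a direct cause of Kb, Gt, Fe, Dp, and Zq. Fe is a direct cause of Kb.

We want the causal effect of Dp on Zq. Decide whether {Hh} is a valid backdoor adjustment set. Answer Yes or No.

Yes

Backdoor paths from Dp to Zq (paths whose first edge points into Dp):
  P1: Dp <- Hh -> Zq
Condition 1 (no descendant of Dp in the set): holds — descendants of Dp are {Zq}; none are in {Hh}.
Condition 2 (every backdoor path blocked by {Hh}):
  P1: blocked at fork node Hh ∈ conditioning set.
{Hh} satisfies the backdoor criterion.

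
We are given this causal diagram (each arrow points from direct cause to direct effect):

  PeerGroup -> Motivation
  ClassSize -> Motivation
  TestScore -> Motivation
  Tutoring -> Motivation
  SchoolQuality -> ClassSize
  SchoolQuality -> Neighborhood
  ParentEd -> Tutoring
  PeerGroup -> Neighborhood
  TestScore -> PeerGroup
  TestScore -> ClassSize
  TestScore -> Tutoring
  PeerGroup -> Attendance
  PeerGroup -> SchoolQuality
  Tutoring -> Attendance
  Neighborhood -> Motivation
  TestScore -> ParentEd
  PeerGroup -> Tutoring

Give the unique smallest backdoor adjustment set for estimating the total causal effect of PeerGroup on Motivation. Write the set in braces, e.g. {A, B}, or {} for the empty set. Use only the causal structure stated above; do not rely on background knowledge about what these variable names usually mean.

Variables eligible for adjustment (non-descendants of PeerGroup, excluding PeerGroup and Motivation): {ParentEd, TestScore}.
Backdoor paths from PeerGroup to Motivation:
  P1: PeerGroup <- TestScore -> ParentEd -> Tutoring -> Motivation
  P2: PeerGroup <- TestScore -> Tutoring -> Motivation
  P3: PeerGroup <- TestScore -> ClassSize <- SchoolQuality -> Neighborhood -> Motivation
  P4: PeerGroup <- TestScore -> ClassSize -> Motivation
  P5: PeerGroup <- TestScore -> Motivation
The empty set is not sufficient: P1 (PeerGroup <- TestScore -> ParentEd -> Tutoring -> Motivation) has no collider blocking it and no conditioned non-collider, so it is open.
Try {TestScore}:
  P1: blocked at fork node TestScore ∈ conditioning set.
  P2: blocked at fork node TestScore ∈ conditioning set.
  P3: blocked at fork node TestScore ∈ conditioning set.
  P4: blocked at fork node TestScore ∈ conditioning set.
  P5: blocked at fork node TestScore ∈ conditioning set.
{TestScore} contains no descendant of PeerGroup and blocks every backdoor path.
No other singleton works — e.g. {ParentEd} leaves P2 open — so {TestScore} is the unique smallest valid adjustment set.

{TestScore}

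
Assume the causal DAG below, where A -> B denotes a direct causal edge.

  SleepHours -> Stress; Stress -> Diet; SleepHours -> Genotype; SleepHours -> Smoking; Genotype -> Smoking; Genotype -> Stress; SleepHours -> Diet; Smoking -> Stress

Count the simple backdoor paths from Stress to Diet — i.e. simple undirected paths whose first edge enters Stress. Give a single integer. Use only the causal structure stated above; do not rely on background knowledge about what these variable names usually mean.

A backdoor path from Stress to Diet is any simple undirected path whose first edge points into Stress (i.e. leaves Stress via a parent).
Parents of Stress: {Genotype, SleepHours, Smoking}.
Enumerating:
  P1: Stress <- SleepHours -> Diet
  P2: Stress <- Genotype <- SleepHours -> Diet
  P3: Stress <- Genotype -> Smoking <- SleepHours -> Diet
  P4: Stress <- Smoking <- SleepHours -> Diet
  P5: Stress <- Smoking <- Genotype <- SleepHours -> Diet
That exhausts the simple backdoor paths. Count: 5.

5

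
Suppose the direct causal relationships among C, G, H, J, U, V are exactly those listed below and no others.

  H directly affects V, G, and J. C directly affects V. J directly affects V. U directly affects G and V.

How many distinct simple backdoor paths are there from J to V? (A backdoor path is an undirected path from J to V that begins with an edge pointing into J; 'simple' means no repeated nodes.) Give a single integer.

A backdoor path from J to V is any simple undirected path whose first edge points into J (i.e. leaves J via a parent).
Parents of J: {H}.
Enumerating:
  P1: J <- H -> G <- U -> V
  P2: J <- H -> V
That exhausts the simple backdoor paths. Count: 2.

2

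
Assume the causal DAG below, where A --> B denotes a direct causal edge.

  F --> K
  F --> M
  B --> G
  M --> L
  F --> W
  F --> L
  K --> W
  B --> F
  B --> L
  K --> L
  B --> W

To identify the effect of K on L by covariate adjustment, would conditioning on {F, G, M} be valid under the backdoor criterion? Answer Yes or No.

Backdoor paths from K to L (paths whose first edge points into K):
  P1: K <- F <- B -> L
  P2: K <- F -> W <- B -> L
  P3: K <- F -> M -> L
  P4: K <- F -> L
Condition 1 (no descendant of K in the set): holds — descendants of K are {L, W}; none are in {F, G, M}.
Condition 2 (every backdoor path blocked by {F, G, M}):
  P1: blocked at chain node F ∈ conditioning set.
  P2: blocked at fork node F ∈ conditioning set.
  P3: blocked at fork node F ∈ conditioning set.
  P4: blocked at fork node F ∈ conditioning set.
{F, G, M} satisfies the backdoor criterion.

Yes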